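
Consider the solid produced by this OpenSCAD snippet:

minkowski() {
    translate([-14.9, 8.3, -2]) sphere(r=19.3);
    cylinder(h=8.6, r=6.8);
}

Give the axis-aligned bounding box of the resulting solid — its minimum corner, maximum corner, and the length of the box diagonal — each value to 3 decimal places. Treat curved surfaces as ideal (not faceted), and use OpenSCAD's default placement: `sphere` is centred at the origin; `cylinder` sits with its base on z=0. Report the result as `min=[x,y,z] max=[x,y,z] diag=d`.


min=[-41.000,-17.800,-21.300] max=[11.200,34.400,25.900] diag=87.621

A = translate([-14.9, 8.3, -2]) sphere(r=19.3) → bbox [-34.2,-11,-21.3] .. [4.4,27.6,17.3]
B = cylinder(h=8.6, r=6.8) → bbox [-6.8,-6.8,0] .. [6.8,6.8,8.6]
lo = A.lo+B.lo = [-34.2-6.8, -11-6.8, -21.3+0] = [-41.000,-17.800,-21.300]
hi = A.hi+B.hi = [4.4+6.8, 27.6+6.8, 17.3+8.6] = [11.200,34.400,25.900]
diag = √(52.2²+52.2²+47.2²) = √7677.52 = 87.621


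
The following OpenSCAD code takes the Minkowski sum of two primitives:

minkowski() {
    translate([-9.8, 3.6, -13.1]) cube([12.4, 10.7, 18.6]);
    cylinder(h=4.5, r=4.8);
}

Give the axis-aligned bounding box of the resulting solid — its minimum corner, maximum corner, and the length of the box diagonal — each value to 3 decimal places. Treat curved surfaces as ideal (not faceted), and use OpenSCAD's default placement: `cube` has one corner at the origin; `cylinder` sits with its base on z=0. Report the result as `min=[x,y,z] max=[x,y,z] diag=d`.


A = translate([-9.8, 3.6, -13.1]) cube([12.4, 10.7, 18.6]) → bbox [-9.8,3.6,-13.1] .. [2.6,14.3,5.5]
B = cylinder(h=4.5, r=4.8) → bbox [-4.8,-4.8,0] .. [4.8,4.8,4.5]
lo = A.lo+B.lo = [-9.8-4.8, 3.6-4.8, -13.1+0] = [-14.600,-1.200,-13.100]
hi = A.hi+B.hi = [2.6+4.8, 14.3+4.8, 5.5+4.5] = [7.400,19.100,10.000]
diag = √(22²+20.3²+23.1²) = √1429.7 = 37.811

min=[-14.600,-1.200,-13.100] max=[7.400,19.100,10.000] diag=37.811


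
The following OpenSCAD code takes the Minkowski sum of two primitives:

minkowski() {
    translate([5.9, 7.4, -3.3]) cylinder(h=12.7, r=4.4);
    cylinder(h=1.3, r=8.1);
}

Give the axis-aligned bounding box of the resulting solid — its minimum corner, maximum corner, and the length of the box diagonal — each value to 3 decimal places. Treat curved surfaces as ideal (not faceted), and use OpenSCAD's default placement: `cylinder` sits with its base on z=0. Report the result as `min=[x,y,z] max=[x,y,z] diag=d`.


min=[-6.600,-5.100,-3.300] max=[18.400,19.900,10.700] diag=38.026

A = translate([5.9, 7.4, -3.3]) cylinder(h=12.7, r=4.4) → bbox [1.5,3,-3.3] .. [10.3,11.8,9.4]
B = cylinder(h=1.3, r=8.1) → bbox [-8.1,-8.1,0] .. [8.1,8.1,1.3]
lo = A.lo+B.lo = [1.5-8.1, 3-8.1, -3.3+0] = [-6.600,-5.100,-3.300]
hi = A.hi+B.hi = [10.3+8.1, 11.8+8.1, 9.4+1.3] = [18.400,19.900,10.700]
diag = √(25²+25²+14²) = √1446 = 38.026


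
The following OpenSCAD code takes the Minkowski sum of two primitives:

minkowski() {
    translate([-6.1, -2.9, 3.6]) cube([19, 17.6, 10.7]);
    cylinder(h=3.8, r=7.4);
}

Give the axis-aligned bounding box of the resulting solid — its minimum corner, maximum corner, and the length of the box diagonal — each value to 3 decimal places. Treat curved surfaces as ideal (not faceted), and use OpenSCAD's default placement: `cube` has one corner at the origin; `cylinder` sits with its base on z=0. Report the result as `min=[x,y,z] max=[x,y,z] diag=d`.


min=[-13.500,-10.300,3.600] max=[20.300,22.100,18.100] diag=49.015

A = translate([-6.1, -2.9, 3.6]) cube([19, 17.6, 10.7]) → bbox [-6.1,-2.9,3.6] .. [12.9,14.7,14.3]
B = cylinder(h=3.8, r=7.4) → bbox [-7.4,-7.4,0] .. [7.4,7.4,3.8]
lo = A.lo+B.lo = [-6.1-7.4, -2.9-7.4, 3.6+0] = [-13.500,-10.300,3.600]
hi = A.hi+B.hi = [12.9+7.4, 14.7+7.4, 14.3+3.8] = [20.300,22.100,18.100]
diag = √(33.8²+32.4²+14.5²) = √2402.45 = 49.015


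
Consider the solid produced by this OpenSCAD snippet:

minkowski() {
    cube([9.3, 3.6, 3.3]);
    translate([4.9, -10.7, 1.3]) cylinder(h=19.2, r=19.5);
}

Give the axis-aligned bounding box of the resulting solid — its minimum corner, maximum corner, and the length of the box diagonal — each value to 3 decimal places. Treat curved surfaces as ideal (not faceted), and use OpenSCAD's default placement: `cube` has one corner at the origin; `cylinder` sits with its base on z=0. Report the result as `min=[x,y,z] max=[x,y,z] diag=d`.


A = translate([4.9, -10.7, 1.3]) cylinder(h=19.2, r=19.5) → bbox [-14.6,-30.2,1.3] .. [24.4,8.8,20.5]
B = cube([9.3, 3.6, 3.3]) → bbox [0,0,0] .. [9.3,3.6,3.3]
lo = A.lo+B.lo = [-14.6+0, -30.2+0, 1.3+0] = [-14.600,-30.200,1.300]
hi = A.hi+B.hi = [24.4+9.3, 8.8+3.6, 20.5+3.3] = [33.700,12.400,23.800]
diag = √(48.3²+42.6²+22.5²) = √4653.9 = 68.219

min=[-14.600,-30.200,1.300] max=[33.700,12.400,23.800] diag=68.219


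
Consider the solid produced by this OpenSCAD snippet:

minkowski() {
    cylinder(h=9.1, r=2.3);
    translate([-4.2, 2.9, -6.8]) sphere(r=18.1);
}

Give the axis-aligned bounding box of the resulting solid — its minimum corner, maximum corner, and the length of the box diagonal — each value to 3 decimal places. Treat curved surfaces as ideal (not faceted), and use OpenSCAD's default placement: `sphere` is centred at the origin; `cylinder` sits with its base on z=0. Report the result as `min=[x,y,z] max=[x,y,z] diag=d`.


A = translate([-4.2, 2.9, -6.8]) sphere(r=18.1) → bbox [-22.3,-15.2,-24.9] .. [13.9,21,11.3]
B = cylinder(h=9.1, r=2.3) → bbox [-2.3,-2.3,0] .. [2.3,2.3,9.1]
lo = A.lo+B.lo = [-22.3-2.3, -15.2-2.3, -24.9+0] = [-24.600,-17.500,-24.900]
hi = A.hi+B.hi = [13.9+2.3, 21+2.3, 11.3+9.1] = [16.200,23.300,20.400]
diag = √(40.8²+40.8²+45.3²) = √5381.37 = 73.358

min=[-24.600,-17.500,-24.900] max=[16.200,23.300,20.400] diag=73.358


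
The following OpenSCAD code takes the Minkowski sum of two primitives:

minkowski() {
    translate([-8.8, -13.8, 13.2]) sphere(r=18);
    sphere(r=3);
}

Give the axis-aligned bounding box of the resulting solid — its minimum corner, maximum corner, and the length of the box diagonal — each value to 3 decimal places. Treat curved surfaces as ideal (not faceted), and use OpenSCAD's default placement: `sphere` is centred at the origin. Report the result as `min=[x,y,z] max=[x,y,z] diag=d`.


A = translate([-8.8, -13.8, 13.2]) sphere(r=18) → bbox [-26.8,-31.8,-4.8] .. [9.2,4.2,31.2]
B = sphere(r=3) → bbox [-3,-3,-3] .. [3,3,3]
lo = A.lo+B.lo = [-26.8-3, -31.8-3, -4.8-3] = [-29.800,-34.800,-7.800]
hi = A.hi+B.hi = [9.2+3, 4.2+3, 31.2+3] = [12.200,7.200,34.200]
diag = √(42²+42²+42²) = √5292 = 72.746

min=[-29.800,-34.800,-7.800] max=[12.200,7.200,34.200] diag=72.746


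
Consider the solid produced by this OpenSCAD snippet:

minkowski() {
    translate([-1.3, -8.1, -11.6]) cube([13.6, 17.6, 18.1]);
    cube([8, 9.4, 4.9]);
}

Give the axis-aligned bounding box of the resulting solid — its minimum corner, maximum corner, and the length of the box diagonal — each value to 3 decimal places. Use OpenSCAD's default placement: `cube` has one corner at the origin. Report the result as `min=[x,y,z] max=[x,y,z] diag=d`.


min=[-1.300,-8.100,-11.600] max=[20.300,18.900,11.400] diag=41.528

A = translate([-1.3, -8.1, -11.6]) cube([13.6, 17.6, 18.1]) → bbox [-1.3,-8.1,-11.6] .. [12.3,9.5,6.5]
B = cube([8, 9.4, 4.9]) → bbox [0,0,0] .. [8,9.4,4.9]
lo = A.lo+B.lo = [-1.3+0, -8.1+0, -11.6+0] = [-1.300,-8.100,-11.600]
hi = A.hi+B.hi = [12.3+8, 9.5+9.4, 6.5+4.9] = [20.300,18.900,11.400]
diag = √(21.6²+27²+23²) = √1724.56 = 41.528


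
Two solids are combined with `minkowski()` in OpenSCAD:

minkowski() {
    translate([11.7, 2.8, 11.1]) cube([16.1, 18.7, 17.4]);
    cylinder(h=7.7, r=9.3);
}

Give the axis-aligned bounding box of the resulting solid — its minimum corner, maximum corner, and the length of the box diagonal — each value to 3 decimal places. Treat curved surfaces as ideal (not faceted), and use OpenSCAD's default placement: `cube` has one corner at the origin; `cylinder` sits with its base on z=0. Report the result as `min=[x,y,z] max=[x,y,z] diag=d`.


A = translate([11.7, 2.8, 11.1]) cube([16.1, 18.7, 17.4]) → bbox [11.7,2.8,11.1] .. [27.8,21.5,28.5]
B = cylinder(h=7.7, r=9.3) → bbox [-9.3,-9.3,0] .. [9.3,9.3,7.7]
lo = A.lo+B.lo = [11.7-9.3, 2.8-9.3, 11.1+0] = [2.400,-6.500,11.100]
hi = A.hi+B.hi = [27.8+9.3, 21.5+9.3, 28.5+7.7] = [37.100,30.800,36.200]
diag = √(34.7²+37.3²+25.1²) = √3225.39 = 56.793

min=[2.400,-6.500,11.100] max=[37.100,30.800,36.200] diag=56.793


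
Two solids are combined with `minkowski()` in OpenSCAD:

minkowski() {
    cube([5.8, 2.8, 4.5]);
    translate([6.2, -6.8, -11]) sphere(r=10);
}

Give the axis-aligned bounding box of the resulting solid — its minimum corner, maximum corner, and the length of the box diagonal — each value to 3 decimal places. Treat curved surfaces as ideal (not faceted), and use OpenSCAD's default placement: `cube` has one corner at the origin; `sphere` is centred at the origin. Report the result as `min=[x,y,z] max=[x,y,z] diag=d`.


A = translate([6.2, -6.8, -11]) sphere(r=10) → bbox [-3.8,-16.8,-21] .. [16.2,3.2,-1]
B = cube([5.8, 2.8, 4.5]) → bbox [0,0,0] .. [5.8,2.8,4.5]
lo = A.lo+B.lo = [-3.8+0, -16.8+0, -21+0] = [-3.800,-16.800,-21.000]
hi = A.hi+B.hi = [16.2+5.8, 3.2+2.8, -1+4.5] = [22.000,6.000,3.500]
diag = √(25.8²+22.8²+24.5²) = √1785.73 = 42.258

min=[-3.800,-16.800,-21.000] max=[22.000,6.000,3.500] diag=42.258


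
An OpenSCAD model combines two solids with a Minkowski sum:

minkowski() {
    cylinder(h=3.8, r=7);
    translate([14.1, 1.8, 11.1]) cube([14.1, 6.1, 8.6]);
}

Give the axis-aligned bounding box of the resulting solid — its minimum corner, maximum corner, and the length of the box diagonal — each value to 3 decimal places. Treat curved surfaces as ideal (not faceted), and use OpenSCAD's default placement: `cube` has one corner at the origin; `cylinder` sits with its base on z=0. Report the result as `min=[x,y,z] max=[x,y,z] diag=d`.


A = translate([14.1, 1.8, 11.1]) cube([14.1, 6.1, 8.6]) → bbox [14.1,1.8,11.1] .. [28.2,7.9,19.7]
B = cylinder(h=3.8, r=7) → bbox [-7,-7,0] .. [7,7,3.8]
lo = A.lo+B.lo = [14.1-7, 1.8-7, 11.1+0] = [7.100,-5.200,11.100]
hi = A.hi+B.hi = [28.2+7, 7.9+7, 19.7+3.8] = [35.200,14.900,23.500]
diag = √(28.1²+20.1²+12.4²) = √1347.38 = 36.707

min=[7.100,-5.200,11.100] max=[35.200,14.900,23.500] diag=36.707


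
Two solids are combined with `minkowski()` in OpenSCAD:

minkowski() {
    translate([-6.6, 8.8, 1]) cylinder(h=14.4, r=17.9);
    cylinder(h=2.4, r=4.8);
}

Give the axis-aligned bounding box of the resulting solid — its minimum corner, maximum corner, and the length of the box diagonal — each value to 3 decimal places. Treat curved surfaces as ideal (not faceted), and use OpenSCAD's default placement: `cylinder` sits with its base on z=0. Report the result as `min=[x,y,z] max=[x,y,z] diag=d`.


A = translate([-6.6, 8.8, 1]) cylinder(h=14.4, r=17.9) → bbox [-24.5,-9.1,1] .. [11.3,26.7,15.4]
B = cylinder(h=2.4, r=4.8) → bbox [-4.8,-4.8,0] .. [4.8,4.8,2.4]
lo = A.lo+B.lo = [-24.5-4.8, -9.1-4.8, 1+0] = [-29.300,-13.900,1.000]
hi = A.hi+B.hi = [11.3+4.8, 26.7+4.8, 15.4+2.4] = [16.100,31.500,17.800]
diag = √(45.4²+45.4²+16.8²) = √4404.56 = 66.367

min=[-29.300,-13.900,1.000] max=[16.100,31.500,17.800] diag=66.367


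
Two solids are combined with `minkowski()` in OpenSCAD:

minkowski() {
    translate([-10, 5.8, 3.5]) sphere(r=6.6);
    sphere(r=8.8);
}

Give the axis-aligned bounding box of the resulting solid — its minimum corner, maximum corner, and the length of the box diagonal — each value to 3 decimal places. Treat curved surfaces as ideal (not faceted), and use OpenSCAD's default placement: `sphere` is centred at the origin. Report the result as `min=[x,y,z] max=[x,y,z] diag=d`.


A = translate([-10, 5.8, 3.5]) sphere(r=6.6) → bbox [-16.6,-0.8,-3.1] .. [-3.4,12.4,10.1]
B = sphere(r=8.8) → bbox [-8.8,-8.8,-8.8] .. [8.8,8.8,8.8]
lo = A.lo+B.lo = [-16.6-8.8, -0.8-8.8, -3.1-8.8] = [-25.400,-9.600,-11.900]
hi = A.hi+B.hi = [-3.4+8.8, 12.4+8.8, 10.1+8.8] = [5.400,21.200,18.900]
diag = √(30.8²+30.8²+30.8²) = √2845.92 = 53.347

min=[-25.400,-9.600,-11.900] max=[5.400,21.200,18.900] diag=53.347


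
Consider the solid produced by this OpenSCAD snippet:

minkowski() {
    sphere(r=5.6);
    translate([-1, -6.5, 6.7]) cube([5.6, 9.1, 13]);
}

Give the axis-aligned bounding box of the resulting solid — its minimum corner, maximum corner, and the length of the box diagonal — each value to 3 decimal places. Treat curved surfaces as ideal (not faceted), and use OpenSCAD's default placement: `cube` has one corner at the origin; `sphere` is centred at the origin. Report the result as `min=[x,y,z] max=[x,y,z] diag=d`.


min=[-6.600,-12.100,1.100] max=[10.200,8.200,25.300] diag=35.777

A = translate([-1, -6.5, 6.7]) cube([5.6, 9.1, 13]) → bbox [-1,-6.5,6.7] .. [4.6,2.6,19.7]
B = sphere(r=5.6) → bbox [-5.6,-5.6,-5.6] .. [5.6,5.6,5.6]
lo = A.lo+B.lo = [-1-5.6, -6.5-5.6, 6.7-5.6] = [-6.600,-12.100,1.100]
hi = A.hi+B.hi = [4.6+5.6, 2.6+5.6, 19.7+5.6] = [10.200,8.200,25.300]
diag = √(16.8²+20.3²+24.2²) = √1279.97 = 35.777


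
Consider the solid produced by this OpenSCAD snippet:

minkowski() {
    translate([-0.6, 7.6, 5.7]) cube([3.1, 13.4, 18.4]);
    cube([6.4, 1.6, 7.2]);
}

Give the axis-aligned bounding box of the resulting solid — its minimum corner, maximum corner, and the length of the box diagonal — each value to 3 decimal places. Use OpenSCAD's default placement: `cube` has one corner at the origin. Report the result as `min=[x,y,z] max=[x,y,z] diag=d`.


A = translate([-0.6, 7.6, 5.7]) cube([3.1, 13.4, 18.4]) → bbox [-0.6,7.6,5.7] .. [2.5,21,24.1]
B = cube([6.4, 1.6, 7.2]) → bbox [0,0,0] .. [6.4,1.6,7.2]
lo = A.lo+B.lo = [-0.6+0, 7.6+0, 5.7+0] = [-0.600,7.600,5.700]
hi = A.hi+B.hi = [2.5+6.4, 21+1.6, 24.1+7.2] = [8.900,22.600,31.300]
diag = √(9.5²+15²+25.6²) = √970.61 = 31.155

min=[-0.600,7.600,5.700] max=[8.900,22.600,31.300] diag=31.155


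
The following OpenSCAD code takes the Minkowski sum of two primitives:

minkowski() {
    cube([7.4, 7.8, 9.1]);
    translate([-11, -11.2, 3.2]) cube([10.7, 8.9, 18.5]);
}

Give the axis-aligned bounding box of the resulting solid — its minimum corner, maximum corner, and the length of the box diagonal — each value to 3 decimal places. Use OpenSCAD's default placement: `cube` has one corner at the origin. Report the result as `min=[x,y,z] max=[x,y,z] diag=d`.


min=[-11.000,-11.200,3.200] max=[7.100,5.500,30.800] diag=36.990

A = translate([-11, -11.2, 3.2]) cube([10.7, 8.9, 18.5]) → bbox [-11,-11.2,3.2] .. [-0.3,-2.3,21.7]
B = cube([7.4, 7.8, 9.1]) → bbox [0,0,0] .. [7.4,7.8,9.1]
lo = A.lo+B.lo = [-11+0, -11.2+0, 3.2+0] = [-11.000,-11.200,3.200]
hi = A.hi+B.hi = [-0.3+7.4, -2.3+7.8, 21.7+9.1] = [7.100,5.500,30.800]
diag = √(18.1²+16.7²+27.6²) = √1368.26 = 36.990


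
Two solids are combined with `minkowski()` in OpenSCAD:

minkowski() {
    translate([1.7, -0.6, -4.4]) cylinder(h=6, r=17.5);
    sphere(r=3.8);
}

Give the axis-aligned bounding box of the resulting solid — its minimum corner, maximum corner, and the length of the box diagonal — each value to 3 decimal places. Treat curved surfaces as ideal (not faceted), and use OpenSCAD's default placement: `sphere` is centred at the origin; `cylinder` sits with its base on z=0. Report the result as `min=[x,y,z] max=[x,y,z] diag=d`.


min=[-19.600,-21.900,-8.200] max=[23.000,20.700,5.400] diag=61.761

A = translate([1.7, -0.6, -4.4]) cylinder(h=6, r=17.5) → bbox [-15.8,-18.1,-4.4] .. [19.2,16.9,1.6]
B = sphere(r=3.8) → bbox [-3.8,-3.8,-3.8] .. [3.8,3.8,3.8]
lo = A.lo+B.lo = [-15.8-3.8, -18.1-3.8, -4.4-3.8] = [-19.600,-21.900,-8.200]
hi = A.hi+B.hi = [19.2+3.8, 16.9+3.8, 1.6+3.8] = [23.000,20.700,5.400]
diag = √(42.6²+42.6²+13.6²) = √3814.48 = 61.761


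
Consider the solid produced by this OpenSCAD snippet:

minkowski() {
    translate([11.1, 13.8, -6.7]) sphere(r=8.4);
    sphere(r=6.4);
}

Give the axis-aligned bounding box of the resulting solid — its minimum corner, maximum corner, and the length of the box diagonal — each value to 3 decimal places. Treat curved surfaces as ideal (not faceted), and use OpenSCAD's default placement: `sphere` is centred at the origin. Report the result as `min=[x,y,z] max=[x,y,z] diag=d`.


A = translate([11.1, 13.8, -6.7]) sphere(r=8.4) → bbox [2.7,5.4,-15.1] .. [19.5,22.2,1.7]
B = sphere(r=6.4) → bbox [-6.4,-6.4,-6.4] .. [6.4,6.4,6.4]
lo = A.lo+B.lo = [2.7-6.4, 5.4-6.4, -15.1-6.4] = [-3.700,-1.000,-21.500]
hi = A.hi+B.hi = [19.5+6.4, 22.2+6.4, 1.7+6.4] = [25.900,28.600,8.100]
diag = √(29.6²+29.6²+29.6²) = √2628.48 = 51.269

min=[-3.700,-1.000,-21.500] max=[25.900,28.600,8.100] diag=51.269


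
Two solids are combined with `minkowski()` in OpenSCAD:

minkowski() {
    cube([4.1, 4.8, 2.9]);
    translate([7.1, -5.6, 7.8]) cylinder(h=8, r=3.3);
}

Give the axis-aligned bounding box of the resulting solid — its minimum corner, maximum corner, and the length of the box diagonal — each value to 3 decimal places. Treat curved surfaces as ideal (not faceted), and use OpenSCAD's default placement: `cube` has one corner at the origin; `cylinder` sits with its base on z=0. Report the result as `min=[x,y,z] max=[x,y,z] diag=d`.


min=[3.800,-8.900,7.800] max=[14.500,2.500,18.700] diag=19.059

A = translate([7.1, -5.6, 7.8]) cylinder(h=8, r=3.3) → bbox [3.8,-8.9,7.8] .. [10.4,-2.3,15.8]
B = cube([4.1, 4.8, 2.9]) → bbox [0,0,0] .. [4.1,4.8,2.9]
lo = A.lo+B.lo = [3.8+0, -8.9+0, 7.8+0] = [3.800,-8.900,7.800]
hi = A.hi+B.hi = [10.4+4.1, -2.3+4.8, 15.8+2.9] = [14.500,2.500,18.700]
diag = √(10.7²+11.4²+10.9²) = √363.26 = 19.059


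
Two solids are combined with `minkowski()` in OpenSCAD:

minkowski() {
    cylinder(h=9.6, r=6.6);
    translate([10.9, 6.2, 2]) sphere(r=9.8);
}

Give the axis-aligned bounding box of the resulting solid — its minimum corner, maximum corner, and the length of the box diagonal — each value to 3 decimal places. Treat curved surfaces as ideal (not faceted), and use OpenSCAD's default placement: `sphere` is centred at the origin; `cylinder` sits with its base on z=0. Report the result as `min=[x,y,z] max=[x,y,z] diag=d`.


min=[-5.500,-10.200,-7.800] max=[27.300,22.600,21.400] diag=54.812

A = translate([10.9, 6.2, 2]) sphere(r=9.8) → bbox [1.1,-3.6,-7.8] .. [20.7,16,11.8]
B = cylinder(h=9.6, r=6.6) → bbox [-6.6,-6.6,0] .. [6.6,6.6,9.6]
lo = A.lo+B.lo = [1.1-6.6, -3.6-6.6, -7.8+0] = [-5.500,-10.200,-7.800]
hi = A.hi+B.hi = [20.7+6.6, 16+6.6, 11.8+9.6] = [27.300,22.600,21.400]
diag = √(32.8²+32.8²+29.2²) = √3004.32 = 54.812


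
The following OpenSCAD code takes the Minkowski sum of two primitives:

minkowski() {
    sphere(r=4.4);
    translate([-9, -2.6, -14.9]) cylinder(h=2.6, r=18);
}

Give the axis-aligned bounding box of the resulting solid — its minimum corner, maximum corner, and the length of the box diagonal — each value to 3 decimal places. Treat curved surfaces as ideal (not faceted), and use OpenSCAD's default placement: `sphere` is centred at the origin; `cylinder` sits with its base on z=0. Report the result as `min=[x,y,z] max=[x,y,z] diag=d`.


A = translate([-9, -2.6, -14.9]) cylinder(h=2.6, r=18) → bbox [-27,-20.6,-14.9] .. [9,15.4,-12.3]
B = sphere(r=4.4) → bbox [-4.4,-4.4,-4.4] .. [4.4,4.4,4.4]
lo = A.lo+B.lo = [-27-4.4, -20.6-4.4, -14.9-4.4] = [-31.400,-25.000,-19.300]
hi = A.hi+B.hi = [9+4.4, 15.4+4.4, -12.3+4.4] = [13.400,19.800,-7.900]
diag = √(44.8²+44.8²+11.4²) = √4144.04 = 64.374

min=[-31.400,-25.000,-19.300] max=[13.400,19.800,-7.900] diag=64.374


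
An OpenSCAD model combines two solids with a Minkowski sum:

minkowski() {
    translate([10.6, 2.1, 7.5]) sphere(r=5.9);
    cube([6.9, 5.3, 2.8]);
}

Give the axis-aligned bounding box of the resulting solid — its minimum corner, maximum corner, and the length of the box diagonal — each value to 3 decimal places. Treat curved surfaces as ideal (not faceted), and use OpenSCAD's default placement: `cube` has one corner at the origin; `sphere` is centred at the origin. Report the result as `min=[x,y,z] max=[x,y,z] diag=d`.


min=[4.700,-3.800,1.600] max=[23.400,13.300,16.200] diag=29.245

A = translate([10.6, 2.1, 7.5]) sphere(r=5.9) → bbox [4.7,-3.8,1.6] .. [16.5,8,13.4]
B = cube([6.9, 5.3, 2.8]) → bbox [0,0,0] .. [6.9,5.3,2.8]
lo = A.lo+B.lo = [4.7+0, -3.8+0, 1.6+0] = [4.700,-3.800,1.600]
hi = A.hi+B.hi = [16.5+6.9, 8+5.3, 13.4+2.8] = [23.400,13.300,16.200]
diag = √(18.7²+17.1²+14.6²) = √855.26 = 29.245


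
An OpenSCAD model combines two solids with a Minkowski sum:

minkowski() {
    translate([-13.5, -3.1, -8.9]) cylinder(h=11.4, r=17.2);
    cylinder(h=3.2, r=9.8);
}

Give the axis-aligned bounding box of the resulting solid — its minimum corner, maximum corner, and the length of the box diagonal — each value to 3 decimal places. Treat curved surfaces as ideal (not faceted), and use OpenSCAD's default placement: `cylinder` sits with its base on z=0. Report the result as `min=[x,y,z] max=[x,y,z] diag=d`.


A = translate([-13.5, -3.1, -8.9]) cylinder(h=11.4, r=17.2) → bbox [-30.7,-20.3,-8.9] .. [3.7,14.1,2.5]
B = cylinder(h=3.2, r=9.8) → bbox [-9.8,-9.8,0] .. [9.8,9.8,3.2]
lo = A.lo+B.lo = [-30.7-9.8, -20.3-9.8, -8.9+0] = [-40.500,-30.100,-8.900]
hi = A.hi+B.hi = [3.7+9.8, 14.1+9.8, 2.5+3.2] = [13.500,23.900,5.700]
diag = √(54²+54²+14.6²) = √6045.16 = 77.751

min=[-40.500,-30.100,-8.900] max=[13.500,23.900,5.700] diag=77.751


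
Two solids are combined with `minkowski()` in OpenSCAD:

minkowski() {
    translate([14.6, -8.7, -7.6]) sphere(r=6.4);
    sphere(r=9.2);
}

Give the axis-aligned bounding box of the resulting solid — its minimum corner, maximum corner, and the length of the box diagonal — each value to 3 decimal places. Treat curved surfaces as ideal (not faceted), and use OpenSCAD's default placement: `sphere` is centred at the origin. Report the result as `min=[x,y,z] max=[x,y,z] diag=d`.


A = translate([14.6, -8.7, -7.6]) sphere(r=6.4) → bbox [8.2,-15.1,-14] .. [21,-2.3,-1.2]
B = sphere(r=9.2) → bbox [-9.2,-9.2,-9.2] .. [9.2,9.2,9.2]
lo = A.lo+B.lo = [8.2-9.2, -15.1-9.2, -14-9.2] = [-1.000,-24.300,-23.200]
hi = A.hi+B.hi = [21+9.2, -2.3+9.2, -1.2+9.2] = [30.200,6.900,8.000]
diag = √(31.2²+31.2²+31.2²) = √2920.32 = 54.040

min=[-1.000,-24.300,-23.200] max=[30.200,6.900,8.000] diag=54.040


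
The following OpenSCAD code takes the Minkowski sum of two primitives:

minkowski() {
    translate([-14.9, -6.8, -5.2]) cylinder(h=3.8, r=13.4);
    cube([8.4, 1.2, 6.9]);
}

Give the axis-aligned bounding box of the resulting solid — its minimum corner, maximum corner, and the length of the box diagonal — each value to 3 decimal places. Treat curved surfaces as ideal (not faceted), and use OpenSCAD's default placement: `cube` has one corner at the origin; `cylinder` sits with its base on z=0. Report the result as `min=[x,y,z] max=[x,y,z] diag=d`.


A = translate([-14.9, -6.8, -5.2]) cylinder(h=3.8, r=13.4) → bbox [-28.3,-20.2,-5.2] .. [-1.5,6.6,-1.4]
B = cube([8.4, 1.2, 6.9]) → bbox [0,0,0] .. [8.4,1.2,6.9]
lo = A.lo+B.lo = [-28.3+0, -20.2+0, -5.2+0] = [-28.300,-20.200,-5.200]
hi = A.hi+B.hi = [-1.5+8.4, 6.6+1.2, -1.4+6.9] = [6.900,7.800,5.500]
diag = √(35.2²+28²+10.7²) = √2137.53 = 46.233

min=[-28.300,-20.200,-5.200] max=[6.900,7.800,5.500] diag=46.233


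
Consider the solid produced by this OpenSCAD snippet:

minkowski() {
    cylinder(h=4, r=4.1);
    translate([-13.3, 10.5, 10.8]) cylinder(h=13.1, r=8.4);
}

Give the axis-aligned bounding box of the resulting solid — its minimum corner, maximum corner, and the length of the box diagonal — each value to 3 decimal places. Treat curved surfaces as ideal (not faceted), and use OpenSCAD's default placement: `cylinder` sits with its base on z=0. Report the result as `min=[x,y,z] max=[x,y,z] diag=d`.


min=[-25.800,-2.000,10.800] max=[-0.800,23.000,27.900] diag=39.274

A = translate([-13.3, 10.5, 10.8]) cylinder(h=13.1, r=8.4) → bbox [-21.7,2.1,10.8] .. [-4.9,18.9,23.9]
B = cylinder(h=4, r=4.1) → bbox [-4.1,-4.1,0] .. [4.1,4.1,4]
lo = A.lo+B.lo = [-21.7-4.1, 2.1-4.1, 10.8+0] = [-25.800,-2.000,10.800]
hi = A.hi+B.hi = [-4.9+4.1, 18.9+4.1, 23.9+4] = [-0.800,23.000,27.900]
diag = √(25²+25²+17.1²) = √1542.41 = 39.274


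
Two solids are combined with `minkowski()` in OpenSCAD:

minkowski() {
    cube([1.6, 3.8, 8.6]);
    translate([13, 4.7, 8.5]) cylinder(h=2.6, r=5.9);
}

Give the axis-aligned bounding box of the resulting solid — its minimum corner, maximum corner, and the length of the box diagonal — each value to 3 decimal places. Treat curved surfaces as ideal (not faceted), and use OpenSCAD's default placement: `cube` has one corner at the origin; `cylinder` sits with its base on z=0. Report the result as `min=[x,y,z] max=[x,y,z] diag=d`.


A = translate([13, 4.7, 8.5]) cylinder(h=2.6, r=5.9) → bbox [7.1,-1.2,8.5] .. [18.9,10.6,11.1]
B = cube([1.6, 3.8, 8.6]) → bbox [0,0,0] .. [1.6,3.8,8.6]
lo = A.lo+B.lo = [7.1+0, -1.2+0, 8.5+0] = [7.100,-1.200,8.500]
hi = A.hi+B.hi = [18.9+1.6, 10.6+3.8, 11.1+8.6] = [20.500,14.400,19.700]
diag = √(13.4²+15.6²+11.2²) = √548.36 = 23.417

min=[7.100,-1.200,8.500] max=[20.500,14.400,19.700] diag=23.417


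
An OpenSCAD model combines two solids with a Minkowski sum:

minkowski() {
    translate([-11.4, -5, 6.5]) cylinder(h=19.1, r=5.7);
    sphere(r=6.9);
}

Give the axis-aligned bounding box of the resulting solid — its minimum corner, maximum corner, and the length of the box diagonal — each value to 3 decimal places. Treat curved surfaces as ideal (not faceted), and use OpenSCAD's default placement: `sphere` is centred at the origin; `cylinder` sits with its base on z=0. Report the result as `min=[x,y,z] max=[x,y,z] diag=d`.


min=[-24.000,-17.600,-0.400] max=[1.200,7.600,32.500] diag=48.502

A = translate([-11.4, -5, 6.5]) cylinder(h=19.1, r=5.7) → bbox [-17.1,-10.7,6.5] .. [-5.7,0.7,25.6]
B = sphere(r=6.9) → bbox [-6.9,-6.9,-6.9] .. [6.9,6.9,6.9]
lo = A.lo+B.lo = [-17.1-6.9, -10.7-6.9, 6.5-6.9] = [-24.000,-17.600,-0.400]
hi = A.hi+B.hi = [-5.7+6.9, 0.7+6.9, 25.6+6.9] = [1.200,7.600,32.500]
diag = √(25.2²+25.2²+32.9²) = √2352.49 = 48.502


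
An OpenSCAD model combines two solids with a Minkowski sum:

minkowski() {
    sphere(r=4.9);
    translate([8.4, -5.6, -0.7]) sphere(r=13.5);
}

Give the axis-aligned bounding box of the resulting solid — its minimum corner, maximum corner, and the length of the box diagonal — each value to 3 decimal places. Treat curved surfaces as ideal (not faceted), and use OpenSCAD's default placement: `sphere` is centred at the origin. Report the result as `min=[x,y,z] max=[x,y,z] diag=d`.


A = translate([8.4, -5.6, -0.7]) sphere(r=13.5) → bbox [-5.1,-19.1,-14.2] .. [21.9,7.9,12.8]
B = sphere(r=4.9) → bbox [-4.9,-4.9,-4.9] .. [4.9,4.9,4.9]
lo = A.lo+B.lo = [-5.1-4.9, -19.1-4.9, -14.2-4.9] = [-10.000,-24.000,-19.100]
hi = A.hi+B.hi = [21.9+4.9, 7.9+4.9, 12.8+4.9] = [26.800,12.800,17.700]
diag = √(36.8²+36.8²+36.8²) = √4062.72 = 63.739

min=[-10.000,-24.000,-19.100] max=[26.800,12.800,17.700] diag=63.739


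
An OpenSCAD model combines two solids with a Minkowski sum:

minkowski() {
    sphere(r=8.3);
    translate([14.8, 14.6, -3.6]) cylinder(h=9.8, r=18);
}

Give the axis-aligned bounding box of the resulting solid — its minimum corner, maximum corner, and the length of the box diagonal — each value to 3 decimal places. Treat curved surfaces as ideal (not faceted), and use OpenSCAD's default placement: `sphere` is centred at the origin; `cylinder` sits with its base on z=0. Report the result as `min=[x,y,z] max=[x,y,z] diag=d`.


A = translate([14.8, 14.6, -3.6]) cylinder(h=9.8, r=18) → bbox [-3.2,-3.4,-3.6] .. [32.8,32.6,6.2]
B = sphere(r=8.3) → bbox [-8.3,-8.3,-8.3] .. [8.3,8.3,8.3]
lo = A.lo+B.lo = [-3.2-8.3, -3.4-8.3, -3.6-8.3] = [-11.500,-11.700,-11.900]
hi = A.hi+B.hi = [32.8+8.3, 32.6+8.3, 6.2+8.3] = [41.100,40.900,14.500]
diag = √(52.6²+52.6²+26.4²) = √6230.48 = 78.933

min=[-11.500,-11.700,-11.900] max=[41.100,40.900,14.500] diag=78.933


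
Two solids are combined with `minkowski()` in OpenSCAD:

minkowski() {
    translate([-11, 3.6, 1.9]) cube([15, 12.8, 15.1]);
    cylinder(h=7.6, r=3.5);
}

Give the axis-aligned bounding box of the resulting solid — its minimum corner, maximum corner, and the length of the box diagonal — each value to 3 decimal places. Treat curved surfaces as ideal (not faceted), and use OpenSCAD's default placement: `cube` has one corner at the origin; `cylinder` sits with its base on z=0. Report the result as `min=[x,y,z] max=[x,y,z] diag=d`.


min=[-14.500,0.100,1.900] max=[7.500,19.900,24.600] diag=37.301

A = translate([-11, 3.6, 1.9]) cube([15, 12.8, 15.1]) → bbox [-11,3.6,1.9] .. [4,16.4,17]
B = cylinder(h=7.6, r=3.5) → bbox [-3.5,-3.5,0] .. [3.5,3.5,7.6]
lo = A.lo+B.lo = [-11-3.5, 3.6-3.5, 1.9+0] = [-14.500,0.100,1.900]
hi = A.hi+B.hi = [4+3.5, 16.4+3.5, 17+7.6] = [7.500,19.900,24.600]
diag = √(22²+19.8²+22.7²) = √1391.33 = 37.301


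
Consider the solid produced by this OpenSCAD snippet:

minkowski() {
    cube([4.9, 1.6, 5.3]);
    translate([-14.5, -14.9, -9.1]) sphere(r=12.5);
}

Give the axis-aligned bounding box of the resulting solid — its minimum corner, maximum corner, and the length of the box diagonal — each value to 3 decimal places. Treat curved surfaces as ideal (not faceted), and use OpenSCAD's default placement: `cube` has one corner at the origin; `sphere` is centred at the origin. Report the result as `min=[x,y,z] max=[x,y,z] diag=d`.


A = translate([-14.5, -14.9, -9.1]) sphere(r=12.5) → bbox [-27,-27.4,-21.6] .. [-2,-2.4,3.4]
B = cube([4.9, 1.6, 5.3]) → bbox [0,0,0] .. [4.9,1.6,5.3]
lo = A.lo+B.lo = [-27+0, -27.4+0, -21.6+0] = [-27.000,-27.400,-21.600]
hi = A.hi+B.hi = [-2+4.9, -2.4+1.6, 3.4+5.3] = [2.900,-0.800,8.700]
diag = √(29.9²+26.6²+30.3²) = √2519.66 = 50.196

min=[-27.000,-27.400,-21.600] max=[2.900,-0.800,8.700] diag=50.196


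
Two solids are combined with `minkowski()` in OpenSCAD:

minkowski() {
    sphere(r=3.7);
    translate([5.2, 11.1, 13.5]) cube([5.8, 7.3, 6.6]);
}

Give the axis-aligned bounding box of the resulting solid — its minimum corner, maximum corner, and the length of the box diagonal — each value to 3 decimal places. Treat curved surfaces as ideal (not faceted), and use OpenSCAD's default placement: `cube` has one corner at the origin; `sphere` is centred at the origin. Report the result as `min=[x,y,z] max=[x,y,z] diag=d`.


min=[1.500,7.400,9.800] max=[14.700,22.100,23.800] diag=24.214

A = translate([5.2, 11.1, 13.5]) cube([5.8, 7.3, 6.6]) → bbox [5.2,11.1,13.5] .. [11,18.4,20.1]
B = sphere(r=3.7) → bbox [-3.7,-3.7,-3.7] .. [3.7,3.7,3.7]
lo = A.lo+B.lo = [5.2-3.7, 11.1-3.7, 13.5-3.7] = [1.500,7.400,9.800]
hi = A.hi+B.hi = [11+3.7, 18.4+3.7, 20.1+3.7] = [14.700,22.100,23.800]
diag = √(13.2²+14.7²+14²) = √586.33 = 24.214


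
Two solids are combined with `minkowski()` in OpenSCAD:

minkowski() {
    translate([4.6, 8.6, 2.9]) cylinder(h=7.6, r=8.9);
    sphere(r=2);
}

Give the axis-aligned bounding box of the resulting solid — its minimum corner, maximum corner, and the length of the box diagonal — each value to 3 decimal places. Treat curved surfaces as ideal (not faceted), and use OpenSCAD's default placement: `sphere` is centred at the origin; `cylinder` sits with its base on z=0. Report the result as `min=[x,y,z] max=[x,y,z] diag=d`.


min=[-6.300,-2.300,0.900] max=[15.500,19.500,12.500] diag=32.940

A = translate([4.6, 8.6, 2.9]) cylinder(h=7.6, r=8.9) → bbox [-4.3,-0.3,2.9] .. [13.5,17.5,10.5]
B = sphere(r=2) → bbox [-2,-2,-2] .. [2,2,2]
lo = A.lo+B.lo = [-4.3-2, -0.3-2, 2.9-2] = [-6.300,-2.300,0.900]
hi = A.hi+B.hi = [13.5+2, 17.5+2, 10.5+2] = [15.500,19.500,12.500]
diag = √(21.8²+21.8²+11.6²) = √1085.04 = 32.940


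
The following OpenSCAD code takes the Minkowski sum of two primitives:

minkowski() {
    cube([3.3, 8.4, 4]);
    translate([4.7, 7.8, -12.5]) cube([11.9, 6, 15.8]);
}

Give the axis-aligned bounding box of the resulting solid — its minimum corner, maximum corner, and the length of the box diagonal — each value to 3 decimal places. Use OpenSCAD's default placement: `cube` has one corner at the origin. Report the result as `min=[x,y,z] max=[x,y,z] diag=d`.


A = translate([4.7, 7.8, -12.5]) cube([11.9, 6, 15.8]) → bbox [4.7,7.8,-12.5] .. [16.6,13.8,3.3]
B = cube([3.3, 8.4, 4]) → bbox [0,0,0] .. [3.3,8.4,4]
lo = A.lo+B.lo = [4.7+0, 7.8+0, -12.5+0] = [4.700,7.800,-12.500]
hi = A.hi+B.hi = [16.6+3.3, 13.8+8.4, 3.3+4] = [19.900,22.200,7.300]
diag = √(15.2²+14.4²+19.8²) = √830.44 = 28.817

min=[4.700,7.800,-12.500] max=[19.900,22.200,7.300] diag=28.817


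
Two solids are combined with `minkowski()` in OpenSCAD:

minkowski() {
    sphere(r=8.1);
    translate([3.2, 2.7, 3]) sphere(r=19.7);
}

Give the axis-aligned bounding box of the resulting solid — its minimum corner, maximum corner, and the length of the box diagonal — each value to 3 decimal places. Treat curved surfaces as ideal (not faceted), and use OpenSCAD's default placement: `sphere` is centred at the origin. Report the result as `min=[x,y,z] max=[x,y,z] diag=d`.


min=[-24.600,-25.100,-24.800] max=[31.000,30.500,30.800] diag=96.302

A = translate([3.2, 2.7, 3]) sphere(r=19.7) → bbox [-16.5,-17,-16.7] .. [22.9,22.4,22.7]
B = sphere(r=8.1) → bbox [-8.1,-8.1,-8.1] .. [8.1,8.1,8.1]
lo = A.lo+B.lo = [-16.5-8.1, -17-8.1, -16.7-8.1] = [-24.600,-25.100,-24.800]
hi = A.hi+B.hi = [22.9+8.1, 22.4+8.1, 22.7+8.1] = [31.000,30.500,30.800]
diag = √(55.6²+55.6²+55.6²) = √9274.08 = 96.302


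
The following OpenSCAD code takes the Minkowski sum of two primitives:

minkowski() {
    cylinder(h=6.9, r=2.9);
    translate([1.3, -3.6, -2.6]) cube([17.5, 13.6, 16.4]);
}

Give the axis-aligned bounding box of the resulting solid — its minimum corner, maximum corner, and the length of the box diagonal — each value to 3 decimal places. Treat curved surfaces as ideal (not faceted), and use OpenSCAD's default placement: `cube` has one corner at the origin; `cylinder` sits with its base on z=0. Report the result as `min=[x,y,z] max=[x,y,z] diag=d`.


A = translate([1.3, -3.6, -2.6]) cube([17.5, 13.6, 16.4]) → bbox [1.3,-3.6,-2.6] .. [18.8,10,13.8]
B = cylinder(h=6.9, r=2.9) → bbox [-2.9,-2.9,0] .. [2.9,2.9,6.9]
lo = A.lo+B.lo = [1.3-2.9, -3.6-2.9, -2.6+0] = [-1.600,-6.500,-2.600]
hi = A.hi+B.hi = [18.8+2.9, 10+2.9, 13.8+6.9] = [21.700,12.900,20.700]
diag = √(23.3²+19.4²+23.3²) = √1462.14 = 38.238

min=[-1.600,-6.500,-2.600] max=[21.700,12.900,20.700] diag=38.238


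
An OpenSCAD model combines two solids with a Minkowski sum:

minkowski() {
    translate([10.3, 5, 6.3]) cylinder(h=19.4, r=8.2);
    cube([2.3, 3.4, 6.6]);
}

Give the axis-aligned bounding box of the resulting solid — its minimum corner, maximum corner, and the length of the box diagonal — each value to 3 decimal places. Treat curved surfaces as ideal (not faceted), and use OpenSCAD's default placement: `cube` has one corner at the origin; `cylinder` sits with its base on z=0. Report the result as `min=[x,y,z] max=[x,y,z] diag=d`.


A = translate([10.3, 5, 6.3]) cylinder(h=19.4, r=8.2) → bbox [2.1,-3.2,6.3] .. [18.5,13.2,25.7]
B = cube([2.3, 3.4, 6.6]) → bbox [0,0,0] .. [2.3,3.4,6.6]
lo = A.lo+B.lo = [2.1+0, -3.2+0, 6.3+0] = [2.100,-3.200,6.300]
hi = A.hi+B.hi = [18.5+2.3, 13.2+3.4, 25.7+6.6] = [20.800,16.600,32.300]
diag = √(18.7²+19.8²+26²) = √1417.73 = 37.653

min=[2.100,-3.200,6.300] max=[20.800,16.600,32.300] diag=37.653


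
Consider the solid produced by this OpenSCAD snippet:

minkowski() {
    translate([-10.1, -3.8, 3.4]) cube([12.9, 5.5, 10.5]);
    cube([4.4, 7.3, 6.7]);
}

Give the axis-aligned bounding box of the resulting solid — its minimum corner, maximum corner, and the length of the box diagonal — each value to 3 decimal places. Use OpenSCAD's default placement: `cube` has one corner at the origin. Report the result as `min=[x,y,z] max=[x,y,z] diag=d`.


A = translate([-10.1, -3.8, 3.4]) cube([12.9, 5.5, 10.5]) → bbox [-10.1,-3.8,3.4] .. [2.8,1.7,13.9]
B = cube([4.4, 7.3, 6.7]) → bbox [0,0,0] .. [4.4,7.3,6.7]
lo = A.lo+B.lo = [-10.1+0, -3.8+0, 3.4+0] = [-10.100,-3.800,3.400]
hi = A.hi+B.hi = [2.8+4.4, 1.7+7.3, 13.9+6.7] = [7.200,9.000,20.600]
diag = √(17.3²+12.8²+17.2²) = √758.97 = 27.549

min=[-10.100,-3.800,3.400] max=[7.200,9.000,20.600] diag=27.549


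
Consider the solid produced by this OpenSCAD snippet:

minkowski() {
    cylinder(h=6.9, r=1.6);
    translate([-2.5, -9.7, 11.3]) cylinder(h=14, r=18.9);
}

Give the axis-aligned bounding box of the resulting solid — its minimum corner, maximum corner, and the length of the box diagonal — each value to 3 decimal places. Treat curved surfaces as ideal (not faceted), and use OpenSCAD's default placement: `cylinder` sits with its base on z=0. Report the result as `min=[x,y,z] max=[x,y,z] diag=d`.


A = translate([-2.5, -9.7, 11.3]) cylinder(h=14, r=18.9) → bbox [-21.4,-28.6,11.3] .. [16.4,9.2,25.3]
B = cylinder(h=6.9, r=1.6) → bbox [-1.6,-1.6,0] .. [1.6,1.6,6.9]
lo = A.lo+B.lo = [-21.4-1.6, -28.6-1.6, 11.3+0] = [-23.000,-30.200,11.300]
hi = A.hi+B.hi = [16.4+1.6, 9.2+1.6, 25.3+6.9] = [18.000,10.800,32.200]
diag = √(41²+41²+20.9²) = √3798.81 = 61.634

min=[-23.000,-30.200,11.300] max=[18.000,10.800,32.200] diag=61.634


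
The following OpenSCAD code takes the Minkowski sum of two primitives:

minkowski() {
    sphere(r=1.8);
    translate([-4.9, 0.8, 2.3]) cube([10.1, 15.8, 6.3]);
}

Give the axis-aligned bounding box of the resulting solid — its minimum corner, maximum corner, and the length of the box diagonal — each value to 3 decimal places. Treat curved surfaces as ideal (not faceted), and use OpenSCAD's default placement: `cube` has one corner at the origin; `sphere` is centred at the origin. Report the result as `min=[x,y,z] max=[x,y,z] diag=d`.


A = translate([-4.9, 0.8, 2.3]) cube([10.1, 15.8, 6.3]) → bbox [-4.9,0.8,2.3] .. [5.2,16.6,8.6]
B = sphere(r=1.8) → bbox [-1.8,-1.8,-1.8] .. [1.8,1.8,1.8]
lo = A.lo+B.lo = [-4.9-1.8, 0.8-1.8, 2.3-1.8] = [-6.700,-1.000,0.500]
hi = A.hi+B.hi = [5.2+1.8, 16.6+1.8, 8.6+1.8] = [7.000,18.400,10.400]
diag = √(13.7²+19.4²+9.9²) = √662.06 = 25.731

min=[-6.700,-1.000,0.500] max=[7.000,18.400,10.400] diag=25.731


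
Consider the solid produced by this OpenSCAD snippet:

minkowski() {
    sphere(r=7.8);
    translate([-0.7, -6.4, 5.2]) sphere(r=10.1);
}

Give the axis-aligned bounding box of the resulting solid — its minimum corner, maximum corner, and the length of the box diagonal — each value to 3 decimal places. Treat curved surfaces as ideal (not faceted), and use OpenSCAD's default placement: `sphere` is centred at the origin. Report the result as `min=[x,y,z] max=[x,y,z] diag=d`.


min=[-18.600,-24.300,-12.700] max=[17.200,11.500,23.100] diag=62.007

A = translate([-0.7, -6.4, 5.2]) sphere(r=10.1) → bbox [-10.8,-16.5,-4.9] .. [9.4,3.7,15.3]
B = sphere(r=7.8) → bbox [-7.8,-7.8,-7.8] .. [7.8,7.8,7.8]
lo = A.lo+B.lo = [-10.8-7.8, -16.5-7.8, -4.9-7.8] = [-18.600,-24.300,-12.700]
hi = A.hi+B.hi = [9.4+7.8, 3.7+7.8, 15.3+7.8] = [17.200,11.500,23.100]
diag = √(35.8²+35.8²+35.8²) = √3844.92 = 62.007


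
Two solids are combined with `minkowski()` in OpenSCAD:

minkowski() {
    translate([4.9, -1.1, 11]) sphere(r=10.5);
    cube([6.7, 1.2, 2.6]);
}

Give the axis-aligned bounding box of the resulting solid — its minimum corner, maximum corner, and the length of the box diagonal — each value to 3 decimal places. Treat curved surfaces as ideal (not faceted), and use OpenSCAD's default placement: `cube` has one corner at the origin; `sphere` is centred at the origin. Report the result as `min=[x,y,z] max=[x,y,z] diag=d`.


A = translate([4.9, -1.1, 11]) sphere(r=10.5) → bbox [-5.6,-11.6,0.5] .. [15.4,9.4,21.5]
B = cube([6.7, 1.2, 2.6]) → bbox [0,0,0] .. [6.7,1.2,2.6]
lo = A.lo+B.lo = [-5.6+0, -11.6+0, 0.5+0] = [-5.600,-11.600,0.500]
hi = A.hi+B.hi = [15.4+6.7, 9.4+1.2, 21.5+2.6] = [22.100,10.600,24.100]
diag = √(27.7²+22.2²+23.6²) = √1817.09 = 42.627

min=[-5.600,-11.600,0.500] max=[22.100,10.600,24.100] diag=42.627
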